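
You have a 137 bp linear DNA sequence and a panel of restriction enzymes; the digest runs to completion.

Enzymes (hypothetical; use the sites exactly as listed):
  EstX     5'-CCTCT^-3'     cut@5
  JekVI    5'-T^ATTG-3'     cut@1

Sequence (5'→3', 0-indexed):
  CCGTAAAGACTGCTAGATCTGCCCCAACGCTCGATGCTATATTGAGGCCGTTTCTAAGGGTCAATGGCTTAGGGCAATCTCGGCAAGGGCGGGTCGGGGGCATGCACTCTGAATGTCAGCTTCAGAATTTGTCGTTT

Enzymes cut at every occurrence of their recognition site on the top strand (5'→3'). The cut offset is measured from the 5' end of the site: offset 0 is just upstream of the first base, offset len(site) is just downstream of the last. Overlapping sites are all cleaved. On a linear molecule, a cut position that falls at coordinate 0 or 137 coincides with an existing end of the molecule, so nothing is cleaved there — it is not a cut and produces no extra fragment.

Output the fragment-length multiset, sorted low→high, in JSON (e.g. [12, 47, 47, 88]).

[40,97]

Scan for sites:
  EstX (CCTCT, off=5): no sites
  JekVI TATTG/1: at [39] ⇒ [40]

All cut coordinates (distinct, sorted): [40]

Fragment lengths:
  [0,40): 40 bp
  [40,137): 97 bp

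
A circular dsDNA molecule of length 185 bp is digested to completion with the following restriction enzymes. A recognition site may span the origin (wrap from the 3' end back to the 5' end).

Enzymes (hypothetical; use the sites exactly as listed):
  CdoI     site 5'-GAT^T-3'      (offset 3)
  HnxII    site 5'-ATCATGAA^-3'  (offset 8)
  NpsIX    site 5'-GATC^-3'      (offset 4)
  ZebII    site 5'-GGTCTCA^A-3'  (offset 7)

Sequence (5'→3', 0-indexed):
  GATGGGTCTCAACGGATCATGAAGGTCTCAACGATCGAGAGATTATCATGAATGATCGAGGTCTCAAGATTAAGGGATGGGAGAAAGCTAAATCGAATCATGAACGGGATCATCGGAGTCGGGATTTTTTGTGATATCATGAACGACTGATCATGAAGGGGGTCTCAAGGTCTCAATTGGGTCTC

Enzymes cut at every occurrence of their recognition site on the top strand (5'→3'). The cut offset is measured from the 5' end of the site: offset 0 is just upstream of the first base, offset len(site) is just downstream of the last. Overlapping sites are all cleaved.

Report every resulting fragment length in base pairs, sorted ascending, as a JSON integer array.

Site scan:
  CdoI GATT/3: at [40, 67, 122] ⇒ [43, 70, 125]
  HnxII ATCATGAA/8: at [15, 44, 96, 135, 149] ⇒ [23, 52, 104, 143, 157]
  NpsIX GATC/4: at [14, 32, 53, 107, 148] ⇒ [18, 36, 57, 111, 152]
  ZebII GGTCTCAA/7: at [4, 23, 59, 160, 168] ⇒ [11, 30, 66, 167, 175]

Pooled cuts: [11, 18, 23, 30, 36, 43, 52, 57, 66, 70, 104, 111, 125, 143, 152, 157, 167, 175]

Fragment lengths:
  11→18: 7 bp
  18→23: 5 bp
  23→30: 7 bp
  30→36: 6 bp
  36→43: 7 bp
  43→52: 9 bp
  52→57: 5 bp
  57→66: 9 bp
  66→70: 4 bp
  70→104: 34 bp
  104→111: 7 bp
  111→125: 14 bp
  125→143: 18 bp
  143→152: 9 bp
  152→157: 5 bp
  157→167: 10 bp
  167→175: 8 bp
  175→11 (wrap): 185-175+11 = 21 bp

[4,5,5,5,6,7,7,7,7,8,9,9,9,10,14,18,21,34]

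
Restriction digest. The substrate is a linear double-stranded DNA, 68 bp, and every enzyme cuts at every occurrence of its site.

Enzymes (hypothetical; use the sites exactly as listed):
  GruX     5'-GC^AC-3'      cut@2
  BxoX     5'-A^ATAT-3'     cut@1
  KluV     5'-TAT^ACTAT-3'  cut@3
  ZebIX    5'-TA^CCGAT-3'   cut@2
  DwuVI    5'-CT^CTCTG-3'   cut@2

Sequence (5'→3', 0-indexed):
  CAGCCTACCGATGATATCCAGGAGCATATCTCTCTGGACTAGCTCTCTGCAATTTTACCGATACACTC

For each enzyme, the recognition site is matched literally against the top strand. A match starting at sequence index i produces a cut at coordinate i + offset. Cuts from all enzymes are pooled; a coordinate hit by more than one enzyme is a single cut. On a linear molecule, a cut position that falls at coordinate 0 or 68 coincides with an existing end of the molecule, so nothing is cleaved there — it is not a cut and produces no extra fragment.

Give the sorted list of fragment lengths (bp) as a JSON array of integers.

Scan for sites:
  GruX (GCAC, off=2): no sites
  BxoX (AATAT, off=1): no sites
  KluV (TATACTAT, off=3): no sites
  ZebIX (TACCGAT, off=2): starts [5, 55] → cuts [7, 57]
  DwuVI (CTCTCTG, off=2): starts [29, 42] → cuts [31, 44]

Pooled cuts: [7, 31, 44, 57]

Fragment lengths:
  [0,7): 7 bp
  [7,31): 24 bp
  [31,44): 13 bp
  [44,57): 13 bp
  [57,68): 11 bp

[7,11,13,13,24]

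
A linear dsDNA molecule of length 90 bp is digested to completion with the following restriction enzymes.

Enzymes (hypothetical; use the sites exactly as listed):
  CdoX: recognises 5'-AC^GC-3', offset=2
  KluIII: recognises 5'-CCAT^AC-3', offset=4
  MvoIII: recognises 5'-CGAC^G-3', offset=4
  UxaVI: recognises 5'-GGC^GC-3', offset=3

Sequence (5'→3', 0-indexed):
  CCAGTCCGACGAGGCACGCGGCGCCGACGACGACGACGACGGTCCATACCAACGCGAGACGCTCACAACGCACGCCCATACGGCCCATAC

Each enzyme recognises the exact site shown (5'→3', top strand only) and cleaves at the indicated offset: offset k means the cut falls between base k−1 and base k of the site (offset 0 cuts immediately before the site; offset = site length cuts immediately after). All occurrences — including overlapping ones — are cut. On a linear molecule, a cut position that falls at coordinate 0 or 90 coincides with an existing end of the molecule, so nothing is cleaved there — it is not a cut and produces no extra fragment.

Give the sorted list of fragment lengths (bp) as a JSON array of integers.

Scan for sites:
  CdoX ACGC/2: at [15, 51, 58, 67, 71] ⇒ [17, 53, 60, 69, 73]
  KluIII CCATAC/4: at [43, 75, 84] ⇒ [47, 79, 88]
  MvoIII CGACG/4: at [6, 24, 27, 30, 33, 36] ⇒ [10, 28, 31, 34, 37, 40]
  UxaVI GGCGC/3: at [19] ⇒ [22]

All cut coordinates (distinct, sorted): [10, 17, 22, 28, 31, 34, 37, 40, 47, 53, 60, 69, 73, 79, 88]

Fragment lengths:
  [0,10): 10 bp
  [10,17): 7 bp
  [17,22): 5 bp
  [22,28): 6 bp
  [28,31): 3 bp
  [31,34): 3 bp
  [34,37): 3 bp
  [37,40): 3 bp
  [40,47): 7 bp
  [47,53): 6 bp
  [53,60): 7 bp
  [60,69): 9 bp
  [69,73): 4 bp
  [73,79): 6 bp
  [79,88): 9 bp
  [88,90): 2 bp

[2,3,3,3,3,4,5,6,6,6,7,7,7,9,9,10]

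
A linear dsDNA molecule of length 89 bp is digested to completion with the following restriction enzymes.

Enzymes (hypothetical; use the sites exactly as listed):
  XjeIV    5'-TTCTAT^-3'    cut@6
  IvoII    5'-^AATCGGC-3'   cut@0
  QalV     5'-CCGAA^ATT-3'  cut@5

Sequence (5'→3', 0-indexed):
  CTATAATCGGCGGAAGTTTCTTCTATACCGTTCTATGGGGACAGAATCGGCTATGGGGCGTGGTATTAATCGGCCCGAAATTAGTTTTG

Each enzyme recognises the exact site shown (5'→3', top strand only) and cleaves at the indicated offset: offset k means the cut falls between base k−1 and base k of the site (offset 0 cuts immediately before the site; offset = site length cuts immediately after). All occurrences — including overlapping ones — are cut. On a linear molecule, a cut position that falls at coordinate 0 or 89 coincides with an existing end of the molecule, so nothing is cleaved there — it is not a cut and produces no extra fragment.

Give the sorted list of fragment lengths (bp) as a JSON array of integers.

[4,8,10,10,12,22,23]

Per-enzyme occurrences:
  XjeIV (TTCTAT, off=6): starts [20, 30] → cuts [26, 36]
  IvoII (AATCGGC, off=0): starts [4, 44, 67] → cuts [4, 44, 67]
  QalV (CCGAAATT, off=5): starts [74] → cuts [79]

Pooled cuts: [4, 26, 36, 44, 67, 79]

Fragments:
  [0,4): 4 bp
  [4,26): 22 bp
  [26,36): 10 bp
  [36,44): 8 bp
  [44,67): 23 bp
  [67,79): 12 bp
  [79,89): 10 bp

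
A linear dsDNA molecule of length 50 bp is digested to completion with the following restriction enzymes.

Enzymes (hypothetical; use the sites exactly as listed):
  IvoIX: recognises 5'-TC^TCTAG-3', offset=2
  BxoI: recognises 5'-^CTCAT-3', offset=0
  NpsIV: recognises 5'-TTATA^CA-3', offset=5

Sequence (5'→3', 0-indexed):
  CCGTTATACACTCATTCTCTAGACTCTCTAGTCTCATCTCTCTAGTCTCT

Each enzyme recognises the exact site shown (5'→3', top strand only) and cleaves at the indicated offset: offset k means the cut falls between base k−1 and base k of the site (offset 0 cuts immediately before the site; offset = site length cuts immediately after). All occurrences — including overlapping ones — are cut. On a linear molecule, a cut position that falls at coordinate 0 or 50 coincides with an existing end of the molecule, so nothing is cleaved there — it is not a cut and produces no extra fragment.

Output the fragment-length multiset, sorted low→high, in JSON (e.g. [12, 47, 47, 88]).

[2,6,7,8,8,9,10]

Site scan:
  IvoIX TCTCTAG/2: at [15, 24, 38] ⇒ [17, 26, 40]
  BxoI CTCAT/0: at [10, 32] ⇒ [10, 32]
  NpsIV TTATACA/5: at [3] ⇒ [8]

Pooled cuts: [8, 10, 17, 26, 32, 40]

Fragment lengths:
  [0,8): 8 bp
  [8,10): 2 bp
  [10,17): 7 bp
  [17,26): 9 bp
  [26,32): 6 bp
  [32,40): 8 bp
  [40,50): 10 bp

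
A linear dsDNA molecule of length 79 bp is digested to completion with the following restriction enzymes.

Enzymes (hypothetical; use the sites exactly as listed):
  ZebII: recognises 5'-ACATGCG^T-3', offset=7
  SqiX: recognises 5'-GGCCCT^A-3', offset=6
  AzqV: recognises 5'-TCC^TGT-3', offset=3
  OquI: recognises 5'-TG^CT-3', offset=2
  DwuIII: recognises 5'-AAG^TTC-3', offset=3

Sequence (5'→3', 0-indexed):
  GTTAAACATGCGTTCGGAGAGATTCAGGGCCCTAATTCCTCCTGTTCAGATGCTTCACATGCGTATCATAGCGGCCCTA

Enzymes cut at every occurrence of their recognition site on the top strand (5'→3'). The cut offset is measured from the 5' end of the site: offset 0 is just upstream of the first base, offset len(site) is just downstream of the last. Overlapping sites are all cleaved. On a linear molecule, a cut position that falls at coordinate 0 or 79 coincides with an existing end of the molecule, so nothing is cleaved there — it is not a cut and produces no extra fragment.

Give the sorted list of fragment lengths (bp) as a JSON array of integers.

[1,9,10,11,12,15,21]

Site scan:
  ZebII (ACATGCGT, off=7): starts [5, 56] → cuts [12, 63]
  SqiX (GGCCCTA, off=6): starts [27, 72] → cuts [33, 78]
  AzqV (TCCTGT, off=3): starts [39] → cuts [42]
  OquI (TGCT, off=2): starts [50] → cuts [52]
  DwuIII (AAGTTC, off=3): no sites

All cut coordinates (distinct, sorted): [12, 33, 42, 52, 63, 78]

Fragment lengths:
  [0,12): 12 bp
  [12,33): 21 bp
  [33,42): 9 bp
  [42,52): 10 bp
  [52,63): 11 bp
  [63,78): 15 bp
  [78,79): 1 bp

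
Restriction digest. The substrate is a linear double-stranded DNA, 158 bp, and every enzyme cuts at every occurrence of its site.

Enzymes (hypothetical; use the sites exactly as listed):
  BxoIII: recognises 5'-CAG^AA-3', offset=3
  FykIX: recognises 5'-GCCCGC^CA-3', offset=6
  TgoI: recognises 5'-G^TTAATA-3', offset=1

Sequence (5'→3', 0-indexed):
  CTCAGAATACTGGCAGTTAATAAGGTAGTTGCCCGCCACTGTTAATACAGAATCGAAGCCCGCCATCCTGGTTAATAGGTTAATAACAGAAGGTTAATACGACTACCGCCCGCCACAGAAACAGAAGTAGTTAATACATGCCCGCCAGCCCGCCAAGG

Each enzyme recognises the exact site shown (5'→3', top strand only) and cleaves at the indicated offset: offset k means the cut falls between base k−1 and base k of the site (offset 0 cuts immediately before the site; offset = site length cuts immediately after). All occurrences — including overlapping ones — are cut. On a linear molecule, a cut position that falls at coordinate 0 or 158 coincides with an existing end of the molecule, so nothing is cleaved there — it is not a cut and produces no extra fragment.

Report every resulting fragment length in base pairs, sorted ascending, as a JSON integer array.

Site scan:
  BxoIII (CAGAA, off=3): starts [2, 47, 86, 115, 121] → cuts [5, 50, 89, 118, 124]
  FykIX (GCCCGCCA, off=6): starts [30, 57, 107, 139, 147] → cuts [36, 63, 113, 145, 153]
  TgoI (GTTAATA, off=1): starts [15, 40, 70, 78, 92, 129] → cuts [16, 41, 71, 79, 93, 130]

Pooled cuts: [5, 16, 36, 41, 50, 63, 71, 79, 89, 93, 113, 118, 124, 130, 145, 153]

Fragment lengths:
  [0,5): 5 bp
  [5,16): 11 bp
  [16,36): 20 bp
  [36,41): 5 bp
  [41,50): 9 bp
  [50,63): 13 bp
  [63,71): 8 bp
  [71,79): 8 bp
  [79,89): 10 bp
  [89,93): 4 bp
  [93,113): 20 bp
  [113,118): 5 bp
  [118,124): 6 bp
  [124,130): 6 bp
  [130,145): 15 bp
  [145,153): 8 bp
  [153,158): 5 bp

[4,5,5,5,5,6,6,8,8,8,9,10,11,13,15,20,20]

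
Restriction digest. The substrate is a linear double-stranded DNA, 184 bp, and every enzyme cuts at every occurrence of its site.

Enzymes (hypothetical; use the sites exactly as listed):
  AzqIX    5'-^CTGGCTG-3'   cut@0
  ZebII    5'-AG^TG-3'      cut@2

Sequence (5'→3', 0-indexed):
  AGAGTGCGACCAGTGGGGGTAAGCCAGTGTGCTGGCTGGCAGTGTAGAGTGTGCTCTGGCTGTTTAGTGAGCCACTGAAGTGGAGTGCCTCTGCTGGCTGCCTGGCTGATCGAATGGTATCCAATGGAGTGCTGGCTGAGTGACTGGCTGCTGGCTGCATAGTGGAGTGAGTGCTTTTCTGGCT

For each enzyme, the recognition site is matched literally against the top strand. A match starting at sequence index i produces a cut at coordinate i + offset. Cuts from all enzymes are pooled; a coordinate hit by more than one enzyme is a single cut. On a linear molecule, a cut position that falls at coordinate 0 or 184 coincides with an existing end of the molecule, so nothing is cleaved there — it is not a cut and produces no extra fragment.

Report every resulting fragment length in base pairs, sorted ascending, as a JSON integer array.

[2,3,4,4,4,5,5,6,7,7,8,8,9,9,11,12,12,13,13,14,28]

Scan for sites:
  AzqIX (CTGGCTG, off=0): starts [31, 55, 93, 101, 131, 143, 150] → cuts [31, 55, 93, 101, 131, 143, 150]
  ZebII (AGTG, off=2): starts [2, 11, 25, 40, 47, 65, 78, 83, 127, 138, 160, 165, 169] → cuts [4, 13, 27, 42, 49, 67, 80, 85, 129, 140, 162, 167, 171]

All cut coordinates (distinct, sorted): [4, 13, 27, 31, 42, 49, 55, 67, 80, 85, 93, 101, 129, 131, 140, 143, 150, 162, 167, 171]

Fragments:
  [0,4): 4 bp
  [4,13): 9 bp
  [13,27): 14 bp
  [27,31): 4 bp
  [31,42): 11 bp
  [42,49): 7 bp
  [49,55): 6 bp
  [55,67): 12 bp
  [67,80): 13 bp
  [80,85): 5 bp
  [85,93): 8 bp
  [93,101): 8 bp
  [101,129): 28 bp
  [129,131): 2 bp
  [131,140): 9 bp
  [140,143): 3 bp
  [143,150): 7 bp
  [150,162): 12 bp
  [162,167): 5 bp
  [167,171): 4 bp
  [171,184): 13 bp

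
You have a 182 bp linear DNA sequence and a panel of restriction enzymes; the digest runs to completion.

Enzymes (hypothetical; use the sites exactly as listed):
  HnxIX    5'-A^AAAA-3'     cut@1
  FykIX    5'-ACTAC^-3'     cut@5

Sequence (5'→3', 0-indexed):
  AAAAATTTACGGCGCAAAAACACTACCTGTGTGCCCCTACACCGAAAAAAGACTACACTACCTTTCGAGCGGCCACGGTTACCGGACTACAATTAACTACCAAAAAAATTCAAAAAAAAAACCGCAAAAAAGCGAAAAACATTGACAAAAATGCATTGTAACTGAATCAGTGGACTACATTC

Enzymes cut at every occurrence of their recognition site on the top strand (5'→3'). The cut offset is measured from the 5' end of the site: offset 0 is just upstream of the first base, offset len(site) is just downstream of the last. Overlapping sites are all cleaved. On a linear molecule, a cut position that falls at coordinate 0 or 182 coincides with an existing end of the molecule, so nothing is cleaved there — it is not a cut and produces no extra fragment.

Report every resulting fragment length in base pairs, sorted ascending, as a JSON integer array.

[1,1,1,1,1,1,1,1,1,1,2,4,5,8,8,9,10,10,10,12,15,19,29,31]

Site scan:
  HnxIX AAAAA/1: at [0, 15, 44, 45, 101, 102, 103, 111, 112, 113, 114, 115, 116, 125, 126, 134, 146] ⇒ [1, 16, 45, 46, 102, 103, 104, 112, 113, 114, 115, 116, 117, 126, 127, 135, 147]
  FykIX ACTAC/5: at [21, 51, 56, 85, 95, 173] ⇒ [26, 56, 61, 90, 100, 178]

Pooled cuts: [1, 16, 26, 45, 46, 56, 61, 90, 100, 102, 103, 104, 112, 113, 114, 115, 116, 117, 126, 127, 135, 147, 178]

Fragments:
  [0,1): 1 bp
  [1,16): 15 bp
  [16,26): 10 bp
  [26,45): 19 bp
  [45,46): 1 bp
  [46,56): 10 bp
  [56,61): 5 bp
  [61,90): 29 bp
  [90,100): 10 bp
  [100,102): 2 bp
  [102,103): 1 bp
  [103,104): 1 bp
  [104,112): 8 bp
  [112,113): 1 bp
  [113,114): 1 bp
  [114,115): 1 bp
  [115,116): 1 bp
  [116,117): 1 bp
  [117,126): 9 bp
  [126,127): 1 bp
  [127,135): 8 bp
  [135,147): 12 bp
  [147,178): 31 bp
  [178,182): 4 bp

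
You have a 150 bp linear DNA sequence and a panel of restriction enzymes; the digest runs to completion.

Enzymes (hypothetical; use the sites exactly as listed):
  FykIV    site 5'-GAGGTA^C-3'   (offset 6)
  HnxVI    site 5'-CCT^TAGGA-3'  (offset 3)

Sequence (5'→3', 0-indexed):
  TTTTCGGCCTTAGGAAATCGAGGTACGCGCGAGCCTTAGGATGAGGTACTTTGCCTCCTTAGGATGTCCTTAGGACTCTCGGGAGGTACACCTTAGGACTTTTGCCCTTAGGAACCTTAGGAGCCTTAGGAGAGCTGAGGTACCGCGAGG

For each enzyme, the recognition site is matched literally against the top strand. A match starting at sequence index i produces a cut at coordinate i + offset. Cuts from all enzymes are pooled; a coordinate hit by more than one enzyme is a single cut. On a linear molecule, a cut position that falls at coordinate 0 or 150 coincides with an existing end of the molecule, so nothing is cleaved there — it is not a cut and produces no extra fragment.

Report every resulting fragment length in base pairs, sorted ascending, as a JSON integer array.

[5,8,9,9,10,11,11,11,12,15,15,16,18]

Scan for sites:
  FykIV (GAGGTAC, off=6): starts [19, 42, 82, 136] → cuts [25, 48, 88, 142]
  HnxVI (CCTTAGGA, off=3): starts [7, 33, 56, 67, 90, 105, 114, 123] → cuts [10, 36, 59, 70, 93, 108, 117, 126]

All cut coordinates (distinct, sorted): [10, 25, 36, 48, 59, 70, 88, 93, 108, 117, 126, 142]

Fragments:
  [0,10): 10 bp
  [10,25): 15 bp
  [25,36): 11 bp
  [36,48): 12 bp
  [48,59): 11 bp
  [59,70): 11 bp
  [70,88): 18 bp
  [88,93): 5 bp
  [93,108): 15 bp
  [108,117): 9 bp
  [117,126): 9 bp
  [126,142): 16 bp
  [142,150): 8 bp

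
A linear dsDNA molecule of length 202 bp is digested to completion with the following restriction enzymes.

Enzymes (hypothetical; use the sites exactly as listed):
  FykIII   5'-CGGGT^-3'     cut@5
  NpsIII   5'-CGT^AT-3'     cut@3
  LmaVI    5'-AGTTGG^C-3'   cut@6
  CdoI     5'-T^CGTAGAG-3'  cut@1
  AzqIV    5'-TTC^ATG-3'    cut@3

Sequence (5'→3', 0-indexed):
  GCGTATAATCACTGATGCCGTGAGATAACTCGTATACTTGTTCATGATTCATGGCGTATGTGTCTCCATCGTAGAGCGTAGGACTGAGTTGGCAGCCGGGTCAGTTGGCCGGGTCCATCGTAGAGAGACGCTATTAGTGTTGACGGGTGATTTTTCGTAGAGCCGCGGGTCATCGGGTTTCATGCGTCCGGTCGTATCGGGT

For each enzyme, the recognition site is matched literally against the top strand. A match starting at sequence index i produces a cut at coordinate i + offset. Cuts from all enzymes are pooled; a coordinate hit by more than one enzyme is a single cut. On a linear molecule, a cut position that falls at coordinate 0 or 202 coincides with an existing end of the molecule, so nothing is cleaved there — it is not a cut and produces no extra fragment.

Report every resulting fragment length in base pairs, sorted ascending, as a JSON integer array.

Scan for sites:
  FykIII CGGGT/5: at [96, 109, 143, 165, 173, 197] ⇒ [101, 114, 148, 170, 178] (position 202 is a terminus of the linear molecule — no cut)
  NpsIII CGTAT/3: at [1, 30, 54, 192] ⇒ [4, 33, 57, 195]
  LmaVI AGTTGGC/6: at [86, 102] ⇒ [92, 108]
  CdoI TCGTAGAG/1: at [68, 117, 154] ⇒ [69, 118, 155]
  AzqIV TTCATG/3: at [40, 47, 178] ⇒ [43, 50, 181]

Pooled cuts: [4, 33, 43, 50, 57, 69, 92, 101, 108, 114, 118, 148, 155, 170, 178, 181, 195]

Fragment lengths:
  [0,4): 4 bp
  [4,33): 29 bp
  [33,43): 10 bp
  [43,50): 7 bp
  [50,57): 7 bp
  [57,69): 12 bp
  [69,92): 23 bp
  [92,101): 9 bp
  [101,108): 7 bp
  [108,114): 6 bp
  [114,118): 4 bp
  [118,148): 30 bp
  [148,155): 7 bp
  [155,170): 15 bp
  [170,178): 8 bp
  [178,181): 3 bp
  [181,195): 14 bp
  [195,202): 7 bp

[3,4,4,6,7,7,7,7,7,8,9,10,12,14,15,23,29,30]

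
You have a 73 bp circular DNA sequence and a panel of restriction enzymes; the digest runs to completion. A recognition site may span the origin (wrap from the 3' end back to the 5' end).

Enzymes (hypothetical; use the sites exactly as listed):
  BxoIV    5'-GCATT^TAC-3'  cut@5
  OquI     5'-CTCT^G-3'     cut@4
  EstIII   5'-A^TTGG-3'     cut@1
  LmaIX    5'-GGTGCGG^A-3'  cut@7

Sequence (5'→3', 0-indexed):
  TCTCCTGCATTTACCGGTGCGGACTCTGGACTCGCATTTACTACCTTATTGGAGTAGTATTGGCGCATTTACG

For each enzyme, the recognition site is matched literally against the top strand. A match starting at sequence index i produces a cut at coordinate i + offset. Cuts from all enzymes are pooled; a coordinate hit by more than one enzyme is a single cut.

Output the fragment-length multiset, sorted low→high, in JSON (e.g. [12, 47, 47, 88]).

Per-enzyme occurrences:
  BxoIV (GCATTTAC, off=5): starts [6, 33, 64] → cuts [11, 38, 69]
  OquI (CTCTG, off=4): starts [23] → cuts [27]
  EstIII (ATTGG, off=1): starts [47, 58] → cuts [48, 59]
  LmaIX (GGTGCGGA, off=7): starts [15] → cuts [22]

Pooled cuts: [11, 22, 27, 38, 48, 59, 69]

Fragment lengths:
  11→22: 11 bp
  22→27: 5 bp
  27→38: 11 bp
  38→48: 10 bp
  48→59: 11 bp
  59→69: 10 bp
  69→11 (wrap): 73-69+11 = 15 bp

[5,10,10,11,11,11,15]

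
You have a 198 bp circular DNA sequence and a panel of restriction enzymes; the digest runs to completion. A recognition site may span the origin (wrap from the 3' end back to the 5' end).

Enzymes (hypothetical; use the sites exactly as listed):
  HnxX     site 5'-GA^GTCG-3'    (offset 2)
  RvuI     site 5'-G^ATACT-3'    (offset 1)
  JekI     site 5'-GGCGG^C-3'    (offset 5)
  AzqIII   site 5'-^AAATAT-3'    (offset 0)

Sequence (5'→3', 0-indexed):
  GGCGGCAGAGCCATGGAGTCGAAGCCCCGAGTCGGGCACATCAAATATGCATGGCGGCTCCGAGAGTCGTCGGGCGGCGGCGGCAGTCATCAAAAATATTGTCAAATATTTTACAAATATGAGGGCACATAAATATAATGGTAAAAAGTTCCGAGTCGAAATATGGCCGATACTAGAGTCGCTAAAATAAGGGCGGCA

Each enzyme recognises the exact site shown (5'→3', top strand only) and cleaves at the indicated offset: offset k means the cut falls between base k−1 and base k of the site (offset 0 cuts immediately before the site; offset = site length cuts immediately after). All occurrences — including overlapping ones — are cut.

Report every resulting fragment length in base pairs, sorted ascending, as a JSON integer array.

[3,3,4,7,8,8,10,10,11,11,12,12,12,13,15,16,19,24]

Scan for sites:
  HnxX (GAGTCG, off=2): starts [15, 28, 63, 152, 175] → cuts [17, 30, 65, 154, 177]
  RvuI (GATACT, off=1): starts [168] → cuts [169]
  JekI (GGCGGC, off=5): starts [0, 52, 72, 75, 78, 191] → cuts [5, 57, 77, 80, 83, 196]
  AzqIII (AAATAT, off=0): starts [42, 93, 103, 114, 130, 158] → cuts [42, 93, 103, 114, 130, 158]

Pooled cuts: [5, 17, 30, 42, 57, 65, 77, 80, 83, 93, 103, 114, 130, 154, 158, 169, 177, 196]

Fragments:
  5→17: 12 bp
  17→30: 13 bp
  30→42: 12 bp
  42→57: 15 bp
  57→65: 8 bp
  65→77: 12 bp
  77→80: 3 bp
  80→83: 3 bp
  83→93: 10 bp
  93→103: 10 bp
  103→114: 11 bp
  114→130: 16 bp
  130→154: 24 bp
  154→158: 4 bp
  158→169: 11 bp
  169→177: 8 bp
  177→196: 19 bp
  196→5 (wrap): 198-196+5 = 7 bp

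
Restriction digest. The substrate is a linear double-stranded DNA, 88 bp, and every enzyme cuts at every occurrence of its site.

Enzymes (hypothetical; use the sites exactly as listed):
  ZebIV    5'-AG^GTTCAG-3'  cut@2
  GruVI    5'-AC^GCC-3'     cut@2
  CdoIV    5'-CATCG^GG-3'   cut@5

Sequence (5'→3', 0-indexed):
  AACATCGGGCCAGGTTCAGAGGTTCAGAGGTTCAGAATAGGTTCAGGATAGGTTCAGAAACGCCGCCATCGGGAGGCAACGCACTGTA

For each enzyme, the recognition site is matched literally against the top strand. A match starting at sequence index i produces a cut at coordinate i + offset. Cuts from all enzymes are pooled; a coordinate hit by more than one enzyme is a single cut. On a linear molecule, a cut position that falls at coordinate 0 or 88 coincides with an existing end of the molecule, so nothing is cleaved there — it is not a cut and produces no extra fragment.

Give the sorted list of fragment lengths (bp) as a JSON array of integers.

Per-enzyme occurrences:
  ZebIV AGGTTCAG/2: at [11, 19, 27, 38, 49] ⇒ [13, 21, 29, 40, 51]
  GruVI ACGCC/2: at [59] ⇒ [61]
  CdoIV CATCGGG/5: at [2, 66] ⇒ [7, 71]

All cut coordinates (distinct, sorted): [7, 13, 21, 29, 40, 51, 61, 71]

Fragment lengths:
  [0,7): 7 bp
  [7,13): 6 bp
  [13,21): 8 bp
  [21,29): 8 bp
  [29,40): 11 bp
  [40,51): 11 bp
  [51,61): 10 bp
  [61,71): 10 bp
  [71,88): 17 bp

[6,7,8,8,10,10,11,11,17]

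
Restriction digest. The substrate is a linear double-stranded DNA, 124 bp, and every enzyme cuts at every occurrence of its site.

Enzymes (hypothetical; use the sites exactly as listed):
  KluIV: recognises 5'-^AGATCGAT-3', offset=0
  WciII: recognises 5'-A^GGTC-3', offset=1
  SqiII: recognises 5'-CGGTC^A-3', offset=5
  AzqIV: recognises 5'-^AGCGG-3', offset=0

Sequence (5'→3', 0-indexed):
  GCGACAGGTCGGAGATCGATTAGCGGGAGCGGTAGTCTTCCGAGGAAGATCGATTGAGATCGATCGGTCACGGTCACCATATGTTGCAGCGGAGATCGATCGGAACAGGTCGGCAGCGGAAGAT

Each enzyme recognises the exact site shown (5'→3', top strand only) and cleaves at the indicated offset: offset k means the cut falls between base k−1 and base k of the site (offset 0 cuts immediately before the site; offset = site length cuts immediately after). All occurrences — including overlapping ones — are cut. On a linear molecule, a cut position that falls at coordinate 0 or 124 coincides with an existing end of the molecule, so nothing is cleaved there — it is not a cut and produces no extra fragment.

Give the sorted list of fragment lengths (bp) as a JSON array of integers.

[5,6,6,6,6,7,9,10,10,12,13,15,19]

Per-enzyme occurrences:
  KluIV (AGATCGAT, off=0): starts [12, 46, 56, 92] → cuts [12, 46, 56, 92]
  WciII (AGGTC, off=1): starts [5, 106] → cuts [6, 107]
  SqiII (CGGTCA, off=5): starts [64, 70] → cuts [69, 75]
  AzqIV (AGCGG, off=0): starts [21, 27, 87, 114] → cuts [21, 27, 87, 114]

All cut coordinates (distinct, sorted): [6, 12, 21, 27, 46, 56, 69, 75, 87, 92, 107, 114]

Fragments:
  [0,6): 6 bp
  [6,12): 6 bp
  [12,21): 9 bp
  [21,27): 6 bp
  [27,46): 19 bp
  [46,56): 10 bp
  [56,69): 13 bp
  [69,75): 6 bp
  [75,87): 12 bp
  [87,92): 5 bp
  [92,107): 15 bp
  [107,114): 7 bp
  [114,124): 10 bp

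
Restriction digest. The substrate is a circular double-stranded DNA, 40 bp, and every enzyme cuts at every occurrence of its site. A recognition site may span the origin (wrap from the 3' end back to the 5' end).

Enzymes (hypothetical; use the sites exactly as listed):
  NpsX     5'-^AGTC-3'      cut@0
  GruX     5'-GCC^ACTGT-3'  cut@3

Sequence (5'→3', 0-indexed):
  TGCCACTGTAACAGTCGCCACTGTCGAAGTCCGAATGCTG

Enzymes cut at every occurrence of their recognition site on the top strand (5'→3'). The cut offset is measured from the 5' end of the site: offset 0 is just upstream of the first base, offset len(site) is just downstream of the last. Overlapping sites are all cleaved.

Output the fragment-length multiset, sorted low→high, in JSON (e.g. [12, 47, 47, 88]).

[7,8,8,17]

Per-enzyme occurrences:
  NpsX AGTC/0: at [12, 27] ⇒ [12, 27]
  GruX GCCACTGT/3: at [1, 16] ⇒ [4, 19]

All cut coordinates (distinct, sorted): [4, 12, 19, 27]

Fragments:
  4→12: 8 bp
  12→19: 7 bp
  19→27: 8 bp
  27→4 (wrap): 40-27+4 = 17 bp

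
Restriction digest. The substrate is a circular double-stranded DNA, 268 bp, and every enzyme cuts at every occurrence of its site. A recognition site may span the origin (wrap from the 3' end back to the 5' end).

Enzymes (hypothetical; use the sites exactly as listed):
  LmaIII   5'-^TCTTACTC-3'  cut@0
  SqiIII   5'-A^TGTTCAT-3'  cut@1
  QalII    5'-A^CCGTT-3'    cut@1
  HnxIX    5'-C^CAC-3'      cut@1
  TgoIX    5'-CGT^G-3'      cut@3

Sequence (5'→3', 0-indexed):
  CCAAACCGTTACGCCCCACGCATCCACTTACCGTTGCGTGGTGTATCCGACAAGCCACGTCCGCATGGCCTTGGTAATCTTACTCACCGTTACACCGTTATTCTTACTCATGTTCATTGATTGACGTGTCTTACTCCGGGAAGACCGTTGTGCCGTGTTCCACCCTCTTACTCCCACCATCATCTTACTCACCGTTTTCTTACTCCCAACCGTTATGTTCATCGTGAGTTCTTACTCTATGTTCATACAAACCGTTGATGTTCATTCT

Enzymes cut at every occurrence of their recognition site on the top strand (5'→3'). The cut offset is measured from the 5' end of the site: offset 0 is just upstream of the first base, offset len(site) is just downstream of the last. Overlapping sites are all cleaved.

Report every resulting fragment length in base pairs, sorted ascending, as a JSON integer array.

[1,4,4,5,6,6,6,7,7,8,8,8,9,9,9,9,9,10,10,11,12,12,12,15,16,16,17,22]

Site scan:
  LmaIII (TCTTACTC, off=0): starts [77, 101, 128, 165, 182, 197, 229] → cuts [77, 101, 128, 165, 182, 197, 229]
  SqiIII (ATGTTCAT, off=1): starts [109, 214, 238, 257] → cuts [110, 215, 239, 258]
  QalII (ACCGTT, off=1): starts [4, 29, 85, 93, 143, 190, 208, 250] → cuts [5, 30, 86, 94, 144, 191, 209, 251]
  HnxIX (CCAC, off=1): starts [15, 23, 54, 159, 173] → cuts [16, 24, 55, 160, 174]
  TgoIX (CGTG, off=3): starts [36, 124, 153, 222] → cuts [39, 127, 156, 225]

Pooled cuts: [5, 16, 24, 30, 39, 55, 77, 86, 94, 101, 110, 127, 128, 144, 156, 160, 165, 174, 182, 191, 197, 209, 215, 225, 229, 239, 251, 258]

Fragment lengths:
  5→16: 11 bp
  16→24: 8 bp
  24→30: 6 bp
  30→39: 9 bp
  39→55: 16 bp
  55→77: 22 bp
  77→86: 9 bp
  86→94: 8 bp
  94→101: 7 bp
  101→110: 9 bp
  110→127: 17 bp
  127→128: 1 bp
  128→144: 16 bp
  144→156: 12 bp
  156→160: 4 bp
  160→165: 5 bp
  165→174: 9 bp
  174→182: 8 bp
  182→191: 9 bp
  191→197: 6 bp
  197→209: 12 bp
  209→215: 6 bp
  215→225: 10 bp
  225→229: 4 bp
  229→239: 10 bp
  239→251: 12 bp
  251→258: 7 bp
  258→5 (wrap): 268-258+5 = 15 bp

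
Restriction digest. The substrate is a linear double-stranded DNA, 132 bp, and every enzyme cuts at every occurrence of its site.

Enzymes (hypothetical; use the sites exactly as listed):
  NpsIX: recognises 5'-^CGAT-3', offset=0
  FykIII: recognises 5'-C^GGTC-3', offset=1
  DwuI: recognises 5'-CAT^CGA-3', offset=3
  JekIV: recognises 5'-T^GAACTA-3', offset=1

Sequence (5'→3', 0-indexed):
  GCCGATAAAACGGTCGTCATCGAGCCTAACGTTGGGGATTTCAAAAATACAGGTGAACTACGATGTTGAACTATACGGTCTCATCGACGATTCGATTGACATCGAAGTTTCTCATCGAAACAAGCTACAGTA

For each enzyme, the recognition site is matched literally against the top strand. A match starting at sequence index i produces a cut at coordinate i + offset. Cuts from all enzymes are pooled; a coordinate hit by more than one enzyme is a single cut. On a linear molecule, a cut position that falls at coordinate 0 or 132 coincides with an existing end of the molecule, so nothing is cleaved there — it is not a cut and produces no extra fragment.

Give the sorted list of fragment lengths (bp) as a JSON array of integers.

[2,3,5,6,7,8,9,9,9,10,13,17,34]

Site scan:
  NpsIX (CGAT, off=0): starts [2, 60, 87, 92] → cuts [2, 60, 87, 92]
  FykIII (CGGTC, off=1): starts [10, 75] → cuts [11, 76]
  DwuI (CATCGA, off=3): starts [17, 81, 99, 112] → cuts [20, 84, 102, 115]
  JekIV (TGAACTA, off=1): starts [53, 66] → cuts [54, 67]

Pooled cuts: [2, 11, 20, 54, 60, 67, 76, 84, 87, 92, 102, 115]

Fragments:
  [0,2): 2 bp
  [2,11): 9 bp
  [11,20): 9 bp
  [20,54): 34 bp
  [54,60): 6 bp
  [60,67): 7 bp
  [67,76): 9 bp
  [76,84): 8 bp
  [84,87): 3 bp
  [87,92): 5 bp
  [92,102): 10 bp
  [102,115): 13 bp
  [115,132): 17 bp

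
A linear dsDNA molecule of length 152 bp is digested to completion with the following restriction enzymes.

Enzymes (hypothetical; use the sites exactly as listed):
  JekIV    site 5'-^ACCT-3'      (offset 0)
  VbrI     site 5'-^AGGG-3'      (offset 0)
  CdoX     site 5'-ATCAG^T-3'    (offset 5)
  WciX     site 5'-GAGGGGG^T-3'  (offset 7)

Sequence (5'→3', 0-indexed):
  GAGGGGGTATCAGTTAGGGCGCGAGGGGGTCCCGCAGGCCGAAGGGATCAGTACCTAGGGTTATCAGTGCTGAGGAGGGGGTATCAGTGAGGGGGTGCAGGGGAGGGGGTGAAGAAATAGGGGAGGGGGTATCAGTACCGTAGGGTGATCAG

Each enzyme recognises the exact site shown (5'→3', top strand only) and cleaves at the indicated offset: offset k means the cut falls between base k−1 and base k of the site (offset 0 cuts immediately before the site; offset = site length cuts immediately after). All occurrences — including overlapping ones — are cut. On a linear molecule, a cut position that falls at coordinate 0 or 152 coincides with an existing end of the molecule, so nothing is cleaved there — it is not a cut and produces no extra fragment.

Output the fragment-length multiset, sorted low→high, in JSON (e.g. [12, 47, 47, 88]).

Site scan:
  JekIV ACCT/0: at [52] ⇒ [52]
  VbrI AGGG/0: at [1, 15, 23, 42, 56, 75, 89, 98, 103, 118, 123, 141] ⇒ [1, 15, 23, 42, 56, 75, 89, 98, 103, 118, 123, 141]
  CdoX ATCAGT/5: at [8, 46, 62, 82, 130] ⇒ [13, 51, 67, 87, 135]
  WciX GAGGGGGT/7: at [0, 22, 74, 88, 102, 122] ⇒ [7, 29, 81, 95, 109, 129]

Pooled cuts: [1, 7, 13, 15, 23, 29, 42, 51, 52, 56, 67, 75, 81, 87, 89, 95, 98, 103, 109, 118, 123, 129, 135, 141]

Fragment lengths:
  [0,1): 1 bp
  [1,7): 6 bp
  [7,13): 6 bp
  [13,15): 2 bp
  [15,23): 8 bp
  [23,29): 6 bp
  [29,42): 13 bp
  [42,51): 9 bp
  [51,52): 1 bp
  [52,56): 4 bp
  [56,67): 11 bp
  [67,75): 8 bp
  [75,81): 6 bp
  [81,87): 6 bp
  [87,89): 2 bp
  [89,95): 6 bp
  [95,98): 3 bp
  [98,103): 5 bp
  [103,109): 6 bp
  [109,118): 9 bp
  [118,123): 5 bp
  [123,129): 6 bp
  [129,135): 6 bp
  [135,141): 6 bp
  [141,152): 11 bp

[1,1,2,2,3,4,5,5,6,6,6,6,6,6,6,6,6,6,8,8,9,9,11,11,13]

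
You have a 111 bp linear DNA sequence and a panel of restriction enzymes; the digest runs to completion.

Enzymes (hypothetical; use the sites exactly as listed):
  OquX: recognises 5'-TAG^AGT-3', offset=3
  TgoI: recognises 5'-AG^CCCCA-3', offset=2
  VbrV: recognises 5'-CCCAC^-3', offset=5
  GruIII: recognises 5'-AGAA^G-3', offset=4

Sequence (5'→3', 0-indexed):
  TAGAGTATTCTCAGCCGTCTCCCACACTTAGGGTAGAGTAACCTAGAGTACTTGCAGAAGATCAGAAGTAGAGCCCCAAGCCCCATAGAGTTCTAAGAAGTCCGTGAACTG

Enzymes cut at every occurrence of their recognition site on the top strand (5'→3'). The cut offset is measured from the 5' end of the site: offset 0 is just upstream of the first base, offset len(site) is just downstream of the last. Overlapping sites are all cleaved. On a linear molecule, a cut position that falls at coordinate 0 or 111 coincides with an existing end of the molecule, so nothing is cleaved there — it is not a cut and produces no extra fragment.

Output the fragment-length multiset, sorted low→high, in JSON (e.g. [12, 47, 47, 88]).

[3,6,7,8,8,10,11,11,12,13,22]

Per-enzyme occurrences:
  OquX TAGAGT/3: at [0, 33, 43, 85] ⇒ [3, 36, 46, 88]
  TgoI AGCCCCA/2: at [71, 78] ⇒ [73, 80]
  VbrV CCCAC/5: at [20] ⇒ [25]
  GruIII AGAAG/4: at [55, 63, 95] ⇒ [59, 67, 99]

Pooled cuts: [3, 25, 36, 46, 59, 67, 73, 80, 88, 99]

Fragments:
  [0,3): 3 bp
  [3,25): 22 bp
  [25,36): 11 bp
  [36,46): 10 bp
  [46,59): 13 bp
  [59,67): 8 bp
  [67,73): 6 bp
  [73,80): 7 bp
  [80,88): 8 bp
  [88,99): 11 bp
  [99,111): 12 bp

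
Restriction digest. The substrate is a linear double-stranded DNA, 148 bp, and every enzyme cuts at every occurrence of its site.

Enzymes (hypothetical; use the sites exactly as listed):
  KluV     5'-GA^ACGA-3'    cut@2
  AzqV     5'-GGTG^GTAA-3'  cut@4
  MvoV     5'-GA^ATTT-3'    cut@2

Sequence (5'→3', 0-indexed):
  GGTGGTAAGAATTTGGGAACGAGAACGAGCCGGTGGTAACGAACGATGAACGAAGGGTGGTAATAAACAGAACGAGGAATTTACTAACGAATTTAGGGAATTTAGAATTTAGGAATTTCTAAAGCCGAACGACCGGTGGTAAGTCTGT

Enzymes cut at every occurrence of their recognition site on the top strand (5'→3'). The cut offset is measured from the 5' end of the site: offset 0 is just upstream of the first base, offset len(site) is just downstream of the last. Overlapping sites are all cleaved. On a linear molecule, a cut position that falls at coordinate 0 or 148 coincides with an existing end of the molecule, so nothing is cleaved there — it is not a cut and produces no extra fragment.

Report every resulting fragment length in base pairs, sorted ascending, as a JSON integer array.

[4,6,6,7,7,7,7,8,8,9,10,10,10,11,12,12,14]

Scan for sites:
  KluV GAACGA/2: at [16, 22, 40, 47, 69, 126] ⇒ [18, 24, 42, 49, 71, 128]
  AzqV GGTGGTAA/4: at [0, 31, 55, 134] ⇒ [4, 35, 59, 138]
  MvoV GAATTT/2: at [8, 76, 88, 97, 104, 112] ⇒ [10, 78, 90, 99, 106, 114]

All cut coordinates (distinct, sorted): [4, 10, 18, 24, 35, 42, 49, 59, 71, 78, 90, 99, 106, 114, 128, 138]

Fragments:
  [0,4): 4 bp
  [4,10): 6 bp
  [10,18): 8 bp
  [18,24): 6 bp
  [24,35): 11 bp
  [35,42): 7 bp
  [42,49): 7 bp
  [49,59): 10 bp
  [59,71): 12 bp
  [71,78): 7 bp
  [78,90): 12 bp
  [90,99): 9 bp
  [99,106): 7 bp
  [106,114): 8 bp
  [114,128): 14 bp
  [128,138): 10 bp
  [138,148): 10 bp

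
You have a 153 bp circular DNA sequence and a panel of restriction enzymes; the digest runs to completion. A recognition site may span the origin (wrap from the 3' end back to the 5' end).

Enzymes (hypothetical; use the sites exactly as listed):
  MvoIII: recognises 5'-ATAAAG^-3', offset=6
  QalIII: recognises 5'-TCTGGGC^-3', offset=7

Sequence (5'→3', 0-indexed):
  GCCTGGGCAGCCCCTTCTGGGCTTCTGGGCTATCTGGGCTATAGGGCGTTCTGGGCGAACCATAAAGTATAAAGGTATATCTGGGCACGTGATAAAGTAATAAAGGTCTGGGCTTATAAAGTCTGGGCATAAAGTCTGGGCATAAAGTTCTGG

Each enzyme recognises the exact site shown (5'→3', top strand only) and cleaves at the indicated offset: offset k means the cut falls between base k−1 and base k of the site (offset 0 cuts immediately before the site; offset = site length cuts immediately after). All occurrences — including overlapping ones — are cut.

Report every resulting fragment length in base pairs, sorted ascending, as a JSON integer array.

Site scan:
  MvoIII ATAAAG/6: at [61, 68, 91, 99, 115, 128, 141] ⇒ [67, 74, 97, 105, 121, 134, 147]
  QalIII TCTGGGC/7: at [15, 23, 32, 49, 79, 106, 121, 134, 148] ⇒ [2, 22, 30, 39, 56, 86, 113, 128, 141]

Pooled cuts: [2, 22, 30, 39, 56, 67, 74, 86, 97, 105, 113, 121, 128, 134, 141, 147]

Fragment lengths:
  2→22: 20 bp
  22→30: 8 bp
  30→39: 9 bp
  39→56: 17 bp
  56→67: 11 bp
  67→74: 7 bp
  74→86: 12 bp
  86→97: 11 bp
  97→105: 8 bp
  105→113: 8 bp
  113→121: 8 bp
  121→128: 7 bp
  128→134: 6 bp
  134→141: 7 bp
  141→147: 6 bp
  147→2 (wrap): 153-147+2 = 8 bp

[6,6,7,7,7,8,8,8,8,8,9,11,11,12,17,20]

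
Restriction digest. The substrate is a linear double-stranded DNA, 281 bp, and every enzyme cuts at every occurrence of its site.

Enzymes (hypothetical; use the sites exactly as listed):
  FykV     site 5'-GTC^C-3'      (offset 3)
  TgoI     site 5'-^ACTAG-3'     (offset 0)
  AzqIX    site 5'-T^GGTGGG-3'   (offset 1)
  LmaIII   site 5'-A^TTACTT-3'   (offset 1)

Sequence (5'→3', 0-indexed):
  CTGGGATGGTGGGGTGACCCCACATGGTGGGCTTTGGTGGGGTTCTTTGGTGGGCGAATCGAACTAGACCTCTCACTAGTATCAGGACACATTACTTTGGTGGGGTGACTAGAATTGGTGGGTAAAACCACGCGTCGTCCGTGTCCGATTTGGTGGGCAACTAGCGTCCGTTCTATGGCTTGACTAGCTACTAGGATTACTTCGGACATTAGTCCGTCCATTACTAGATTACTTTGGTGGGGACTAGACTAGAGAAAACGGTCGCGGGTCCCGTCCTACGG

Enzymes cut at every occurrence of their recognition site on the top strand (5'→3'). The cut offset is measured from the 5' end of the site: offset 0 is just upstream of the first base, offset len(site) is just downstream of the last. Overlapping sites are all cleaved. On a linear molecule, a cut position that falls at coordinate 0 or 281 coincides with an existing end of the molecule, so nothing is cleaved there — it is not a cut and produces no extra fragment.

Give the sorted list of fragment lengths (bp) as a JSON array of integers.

[4,4,5,5,6,6,6,6,7,7,7,7,7,7,8,9,9,9,10,12,13,14,14,17,18,18,23,23]

Site scan:
  FykV (GTCC, off=3): starts [136, 142, 165, 211, 215, 267, 272] → cuts [139, 145, 168, 214, 218, 270, 275]
  TgoI (ACTAG, off=0): starts [62, 74, 107, 159, 182, 189, 222, 242, 247] → cuts [62, 74, 107, 159, 182, 189, 222, 242, 247]
  AzqIX (TGGTGGG, off=1): starts [6, 24, 34, 47, 97, 115, 150, 234] → cuts [7, 25, 35, 48, 98, 116, 151, 235]
  LmaIII (ATTACTT, off=1): starts [90, 195, 227] → cuts [91, 196, 228]

All cut coordinates (distinct, sorted): [7, 25, 35, 48, 62, 74, 91, 98, 107, 116, 139, 145, 151, 159, 168, 182, 189, 196, 214, 218, 222, 228, 235, 242, 247, 270, 275]

Fragments:
  [0,7): 7 bp
  [7,25): 18 bp
  [25,35): 10 bp
  [35,48): 13 bp
  [48,62): 14 bp
  [62,74): 12 bp
  [74,91): 17 bp
  [91,98): 7 bp
  [98,107): 9 bp
  [107,116): 9 bp
  [116,139): 23 bp
  [139,145): 6 bp
  [145,151): 6 bp
  [151,159): 8 bp
  [159,168): 9 bp
  [168,182): 14 bp
  [182,189): 7 bp
  [189,196): 7 bp
  [196,214): 18 bp
  [214,218): 4 bp
  [218,222): 4 bp
  [222,228): 6 bp
  [228,235): 7 bp
  [235,242): 7 bp
  [242,247): 5 bp
  [247,270): 23 bp
  [270,275): 5 bp
  [275,281): 6 bp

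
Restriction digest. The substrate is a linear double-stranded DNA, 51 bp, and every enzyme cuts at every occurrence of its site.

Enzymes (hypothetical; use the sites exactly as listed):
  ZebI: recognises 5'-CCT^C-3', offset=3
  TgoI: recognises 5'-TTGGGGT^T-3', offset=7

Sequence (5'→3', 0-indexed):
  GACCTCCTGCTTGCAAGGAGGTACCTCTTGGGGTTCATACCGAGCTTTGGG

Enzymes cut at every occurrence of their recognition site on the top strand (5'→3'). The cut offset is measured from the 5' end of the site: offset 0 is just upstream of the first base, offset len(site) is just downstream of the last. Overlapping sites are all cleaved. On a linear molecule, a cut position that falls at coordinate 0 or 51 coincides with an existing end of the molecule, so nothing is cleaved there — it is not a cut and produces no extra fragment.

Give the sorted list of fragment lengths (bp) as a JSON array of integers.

Per-enzyme occurrences:
  ZebI CCTC/3: at [2, 23] ⇒ [5, 26]
  TgoI TTGGGGTT/7: at [27] ⇒ [34]

All cut coordinates (distinct, sorted): [5, 26, 34]

Fragment lengths:
  [0,5): 5 bp
  [5,26): 21 bp
  [26,34): 8 bp
  [34,51): 17 bp

[5,8,17,21]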